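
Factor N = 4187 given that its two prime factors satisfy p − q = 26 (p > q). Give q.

Since p = q + 26, we have 4187 = q(q + 26), so q² + 26q − 4187 = 0.
Discriminant: 26² + 4·4187 = 676 + 16748 = 17424; √17424 = 132.
q = (−26 + 132)/2 = 53, and p = q + 26 = 79.
Check: 53 · 79 = 4187.

53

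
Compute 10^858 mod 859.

10^1 ≡ 10 (mod 859)
10^2 ≡ 10^2 = 100 ≡ 100 (mod 859)
10^4 ≡ 100^2 = 10000 ≡ 551 (mod 859)
10^8 ≡ 551^2 = 303601 ≡ 374 (mod 859)
10^16 ≡ 374^2 = 139876 ≡ 718 (mod 859)
10^32 ≡ 718^2 = 515524 ≡ 124 (mod 859)
10^64 ≡ 124^2 = 15376 ≡ 773 (mod 859)
10^128 ≡ 773^2 = 597529 ≡ 524 (mod 859)
10^256 ≡ 524^2 = 274576 ≡ 555 (mod 859)
10^512 ≡ 555^2 = 308025 ≡ 503 (mod 859)
858 = 512 + 256 + 64 + 16 + 8 + 2 in binary powers of 2.
So 10^858 ≡ 503 · 555 · 773 · 718 · 374 · 100 ≡ 1 (mod 859).
Since the result is 1, base 10 gives no evidence that 859 is composite.

1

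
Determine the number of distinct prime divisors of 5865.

4

5865 = 3 · 1955
1955 = 5 · 391
391 = 17 · 23
5865 = 3 · 5 · 17 · 23, which has 4 distinct prime factors.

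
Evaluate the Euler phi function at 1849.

Factor: 1849 = 43^2.
φ(1849) = 43^1·(43−1) = 1806.

1806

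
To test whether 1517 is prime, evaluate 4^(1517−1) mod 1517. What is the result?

4^1 ≡ 4 (mod 1517)
4^2 ≡ 4^2 = 16 ≡ 16 (mod 1517)
4^4 ≡ 16^2 = 256 ≡ 256 (mod 1517)
4^8 ≡ 256^2 = 65536 ≡ 305 (mod 1517)
4^16 ≡ 305^2 = 93025 ≡ 488 (mod 1517)
4^32 ≡ 488^2 = 238144 ≡ 1492 (mod 1517)
4^64 ≡ 1492^2 = 2226064 ≡ 625 (mod 1517)
4^128 ≡ 625^2 = 390625 ≡ 756 (mod 1517)
4^256 ≡ 756^2 = 571536 ≡ 1144 (mod 1517)
4^512 ≡ 1144^2 = 1308736 ≡ 1082 (mod 1517)
4^1024 ≡ 1082^2 = 1170724 ≡ 1117 (mod 1517)
1516 = 1024 + 256 + 128 + 64 + 32 + 8 + 4 in binary powers of 2.
So 4^1516 ≡ 1117 · 1144 · 756 · 625 · 1492 · 305 · 256 ≡ 1144 (mod 1517).
Since 1144 ≠ 1, base 4 is a Fermat witness: 1517 is composite.

1144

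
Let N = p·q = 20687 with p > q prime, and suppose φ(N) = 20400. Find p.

151

φ(n) = (p−1)(q−1) = n − (p+q) + 1, so p + q = 20687 − 20400 + 1 = 288.
p and q are the roots of t² − 288t + 20687 = 0.
Discriminant: 288² − 4·20687 = 82944 − 82748 = 196; √196 = 14.
q = (288 − 14)/2 = 137, p = (288 + 14)/2 = 151.
Check: 137 · 151 = 20687.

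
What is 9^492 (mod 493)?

458

9^1 ≡ 9 (mod 493)
9^2 ≡ 9^2 = 81 ≡ 81 (mod 493)
9^4 ≡ 81^2 = 6561 ≡ 152 (mod 493)
9^8 ≡ 152^2 = 23104 ≡ 426 (mod 493)
9^16 ≡ 426^2 = 181476 ≡ 52 (mod 493)
9^32 ≡ 52^2 = 2704 ≡ 239 (mod 493)
9^64 ≡ 239^2 = 57121 ≡ 426 (mod 493)
9^128 ≡ 426^2 = 181476 ≡ 52 (mod 493)
9^256 ≡ 52^2 = 2704 ≡ 239 (mod 493)
492 = 256 + 128 + 64 + 32 + 8 + 4 in binary powers of 2.
So 9^492 ≡ 239 · 52 · 426 · 239 · 426 · 152 ≡ 458 (mod 493).
Since 458 ≠ 1, base 9 is a Fermat witness: 493 is composite.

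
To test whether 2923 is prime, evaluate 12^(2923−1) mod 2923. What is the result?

12^1 ≡ 12 (mod 2923)
12^2 ≡ 12^2 = 144 ≡ 144 (mod 2923)
12^4 ≡ 144^2 = 20736 ≡ 275 (mod 2923)
12^8 ≡ 275^2 = 75625 ≡ 2550 (mod 2923)
12^16 ≡ 2550^2 = 6502500 ≡ 1748 (mod 2923)
12^32 ≡ 1748^2 = 3055504 ≡ 969 (mod 2923)
12^64 ≡ 969^2 = 938961 ≡ 678 (mod 2923)
12^128 ≡ 678^2 = 459684 ≡ 773 (mod 2923)
12^256 ≡ 773^2 = 597529 ≡ 1237 (mod 2923)
12^512 ≡ 1237^2 = 1530169 ≡ 1440 (mod 2923)
12^1024 ≡ 1440^2 = 2073600 ≡ 1193 (mod 2923)
12^2048 ≡ 1193^2 = 1423249 ≡ 2671 (mod 2923)
2922 = 2048 + 512 + 256 + 64 + 32 + 8 + 2 in binary powers of 2.
So 12^2922 ≡ 2671 · 1440 · 1237 · 678 · 969 · 2550 · 144 ≡ 2378 (mod 2923).
Since 2378 ≠ 1, base 12 is a Fermat witness: 2923 is composite.

2378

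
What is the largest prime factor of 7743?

7743 = 3 · 2581
2581 = 29 · 89
89 is prime.
So 7743 = 3 · 29 · 89; the largest prime factor is 89.

89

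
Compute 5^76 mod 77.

16

5^1 ≡ 5 (mod 77)
5^2 ≡ 5^2 = 25 ≡ 25 (mod 77)
5^4 ≡ 25^2 = 625 ≡ 9 (mod 77)
5^8 ≡ 9^2 = 81 ≡ 4 (mod 77)
5^16 ≡ 4^2 = 16 ≡ 16 (mod 77)
5^32 ≡ 16^2 = 256 ≡ 25 (mod 77)
5^64 ≡ 25^2 = 625 ≡ 9 (mod 77)
76 = 64 + 8 + 4 in binary powers of 2.
So 5^76 ≡ 9 · 4 · 9 ≡ 16 (mod 77).
Since 16 ≠ 1, base 5 is a Fermat witness: 77 is composite.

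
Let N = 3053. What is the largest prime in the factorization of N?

71

3053 = 43 · 71
71 is prime.
So 3053 = 43 · 71; the largest prime factor is 71.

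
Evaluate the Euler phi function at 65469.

Factor: 65469 = 3 · 139 · 157.
φ(65469) = (3−1) · (139−1) · (157−1) = 2 · 138 · 156 = 43056.

43056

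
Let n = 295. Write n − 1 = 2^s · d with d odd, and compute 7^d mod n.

295 − 1 = 294 = 2^1 · 147, so d = 147.
7^1 ≡ 7 (mod 295)
7^2 ≡ 7^2 = 49 ≡ 49 (mod 295)
7^4 ≡ 49^2 = 2401 ≡ 41 (mod 295)
7^8 ≡ 41^2 = 1681 ≡ 206 (mod 295)
7^16 ≡ 206^2 = 42436 ≡ 251 (mod 295)
7^32 ≡ 251^2 = 63001 ≡ 166 (mod 295)
7^64 ≡ 166^2 = 27556 ≡ 121 (mod 295)
7^128 ≡ 121^2 = 14641 ≡ 186 (mod 295)
147 = 128 + 16 + 2 + 1 in binary powers of 2.
So 7^147 ≡ 186 · 251 · 49 · 7 ≡ 108 (mod 295).
Squaring chain: 108; never reaches −1, so base 7 is a Miller–Rabin witness that 295 is composite.

108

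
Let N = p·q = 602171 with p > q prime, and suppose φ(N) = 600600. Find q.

661

φ(n) = (p−1)(q−1) = n − (p+q) + 1, so p + q = 602171 − 600600 + 1 = 1572.
p and q are the roots of t² − 1572t + 602171 = 0.
Discriminant: 1572² − 4·602171 = 2471184 − 2408684 = 62500; √62500 = 250.
q = (1572 − 250)/2 = 661, p = (1572 + 250)/2 = 911.
Check: 661 · 911 = 602171.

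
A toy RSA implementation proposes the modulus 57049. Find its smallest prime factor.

89

57049 is odd.
Digit sum 25, not divisible by 3.
Ends in 9: not divisible by 5.
7: 57049 = 7·8149 + 6
11: 57049 = 11·5186 + 3
13: 57049 = 13·4388 + 5
17: 57049 = 17·3355 + 14
19: 57049 = 19·3002 + 11
23: 57049 = 23·2480 + 9
29: 57049 = 29·1967 + 6
31: 57049 = 31·1840 + 9
37: 57049 = 37·1541 + 32
41: 57049 = 41·1391 + 18
43: 57049 = 43·1326 + 31
47: 57049 = 47·1213 + 38
53: 57049 = 53·1076 + 21
59: 57049 = 59·966 + 55
61: 57049 = 61·935 + 14
67: 57049 = 67·851 + 32
71: 57049 = 71·803 + 36
73: 57049 = 73·781 + 36
79: 57049 = 79·722 + 11
83: 57049 = 83·687 + 28
89: 57049 = 89·641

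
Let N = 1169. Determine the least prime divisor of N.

7

1169 is odd.
Digit sum 17, not divisible by 3.
Ends in 9: not divisible by 5.
7: 1169 = 7·167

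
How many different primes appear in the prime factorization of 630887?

3

630887 = 17^2 · 2183
2183 = 37 · 59
630887 = 17^2 · 37 · 59, which has 3 distinct prime factors.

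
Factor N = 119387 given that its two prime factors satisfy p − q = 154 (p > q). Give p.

Since p = q + 154, we have 119387 = q(q + 154), so q² + 154q − 119387 = 0.
Discriminant: 154² + 4·119387 = 23716 + 477548 = 501264; √501264 = 708.
q = (−154 + 708)/2 = 277, and p = q + 154 = 431.
Check: 277 · 431 = 119387.

431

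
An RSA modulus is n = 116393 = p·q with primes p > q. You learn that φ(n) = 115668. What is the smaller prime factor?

239

φ(n) = (p−1)(q−1) = n − (p+q) + 1, so p + q = 116393 − 115668 + 1 = 726.
p and q are the roots of t² − 726t + 116393 = 0.
Discriminant: 726² − 4·116393 = 527076 − 465572 = 61504; √61504 = 248.
q = (726 − 248)/2 = 239, p = (726 + 248)/2 = 487.
Check: 239 · 487 = 116393.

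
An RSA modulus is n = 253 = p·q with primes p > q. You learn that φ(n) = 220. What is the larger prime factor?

23

φ(n) = (p−1)(q−1) = n − (p+q) + 1, so p + q = 253 − 220 + 1 = 34.
p and q are the roots of t² − 34t + 253 = 0.
Discriminant: 34² − 4·253 = 1156 − 1012 = 144; √144 = 12.
q = (34 − 12)/2 = 11, p = (34 + 12)/2 = 23.
Check: 11 · 23 = 253.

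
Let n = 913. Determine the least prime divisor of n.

913 is odd.
Digit sum 13, not divisible by 3.
Ends in 3: not divisible by 5.
7: 913 = 7·130 + 3
11: 913 = 11·83

11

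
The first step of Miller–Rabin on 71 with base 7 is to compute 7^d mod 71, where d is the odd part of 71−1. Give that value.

70

71 − 1 = 70 = 2^1 · 35, so d = 35.
7^1 ≡ 7 (mod 71)
7^2 ≡ 7^2 = 49 ≡ 49 (mod 71)
7^4 ≡ 49^2 = 2401 ≡ 58 (mod 71)
7^8 ≡ 58^2 = 3364 ≡ 27 (mod 71)
7^16 ≡ 27^2 = 729 ≡ 19 (mod 71)
7^32 ≡ 19^2 = 361 ≡ 6 (mod 71)
35 = 32 + 2 + 1 in binary powers of 2.
So 7^35 ≡ 6 · 49 · 7 ≡ 70 (mod 71).
Since 7^d ≡ 70 (mod 71), base 7 does not prove 71 composite.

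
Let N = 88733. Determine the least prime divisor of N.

89

88733 is odd.
Digit sum 29, not divisible by 3.
Ends in 3: not divisible by 5.
7: 88733 = 7·12676 + 1
11: 88733 = 11·8066 + 7
13: 88733 = 13·6825 + 8
17: 88733 = 17·5219 + 10
19: 88733 = 19·4670 + 3
23: 88733 = 23·3857 + 22
29: 88733 = 29·3059 + 22
31: 88733 = 31·2862 + 11
37: 88733 = 37·2398 + 7
41: 88733 = 41·2164 + 9
43: 88733 = 43·2063 + 24
47: 88733 = 47·1887 + 44
53: 88733 = 53·1674 + 11
59: 88733 = 59·1503 + 56
61: 88733 = 61·1454 + 39
67: 88733 = 67·1324 + 25
71: 88733 = 71·1249 + 54
73: 88733 = 73·1215 + 38
79: 88733 = 79·1123 + 16
83: 88733 = 83·1069 + 6
89: 88733 = 89·997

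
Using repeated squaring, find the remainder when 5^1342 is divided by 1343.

1137

5^1 ≡ 5 (mod 1343)
5^2 ≡ 5^2 = 25 ≡ 25 (mod 1343)
5^4 ≡ 25^2 = 625 ≡ 625 (mod 1343)
5^8 ≡ 625^2 = 390625 ≡ 1155 (mod 1343)
5^16 ≡ 1155^2 = 1334025 ≡ 426 (mod 1343)
5^32 ≡ 426^2 = 181476 ≡ 171 (mod 1343)
5^64 ≡ 171^2 = 29241 ≡ 1038 (mod 1343)
5^128 ≡ 1038^2 = 1077444 ≡ 358 (mod 1343)
5^256 ≡ 358^2 = 128164 ≡ 579 (mod 1343)
5^512 ≡ 579^2 = 335241 ≡ 834 (mod 1343)
5^1024 ≡ 834^2 = 695556 ≡ 1225 (mod 1343)
1342 = 1024 + 256 + 32 + 16 + 8 + 4 + 2 in binary powers of 2.
So 5^1342 ≡ 1225 · 579 · 171 · 426 · 1155 · 625 · 25 ≡ 1137 (mod 1343).
Since 1137 ≠ 1, base 5 is a Fermat witness: 1343 is composite.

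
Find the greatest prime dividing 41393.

41393 = 11 · 3763
3763 = 53 · 71
71 is prime.
So 41393 = 11 · 53 · 71; the largest prime factor is 71.

71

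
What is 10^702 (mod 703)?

10^1 ≡ 10 (mod 703)
10^2 ≡ 10^2 = 100 ≡ 100 (mod 703)
10^4 ≡ 100^2 = 10000 ≡ 158 (mod 703)
10^8 ≡ 158^2 = 24964 ≡ 359 (mod 703)
10^16 ≡ 359^2 = 128881 ≡ 232 (mod 703)
10^32 ≡ 232^2 = 53824 ≡ 396 (mod 703)
10^64 ≡ 396^2 = 156816 ≡ 47 (mod 703)
10^128 ≡ 47^2 = 2209 ≡ 100 (mod 703)
10^256 ≡ 100^2 = 10000 ≡ 158 (mod 703)
10^512 ≡ 158^2 = 24964 ≡ 359 (mod 703)
702 = 512 + 128 + 32 + 16 + 8 + 4 + 2 in binary powers of 2.
So 10^702 ≡ 359 · 100 · 396 · 232 · 359 · 158 · 100 ≡ 1 (mod 703).
Since the result is 1, base 10 gives no evidence that 703 is composite.

1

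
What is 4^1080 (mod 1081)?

200

4^1 ≡ 4 (mod 1081)
4^2 ≡ 4^2 = 16 ≡ 16 (mod 1081)
4^4 ≡ 16^2 = 256 ≡ 256 (mod 1081)
4^8 ≡ 256^2 = 65536 ≡ 676 (mod 1081)
4^16 ≡ 676^2 = 456976 ≡ 794 (mod 1081)
4^32 ≡ 794^2 = 630436 ≡ 213 (mod 1081)
4^64 ≡ 213^2 = 45369 ≡ 1048 (mod 1081)
4^128 ≡ 1048^2 = 1098304 ≡ 8 (mod 1081)
4^256 ≡ 8^2 = 64 ≡ 64 (mod 1081)
4^512 ≡ 64^2 = 4096 ≡ 853 (mod 1081)
4^1024 ≡ 853^2 = 727609 ≡ 96 (mod 1081)
1080 = 1024 + 32 + 16 + 8 in binary powers of 2.
So 4^1080 ≡ 96 · 213 · 794 · 676 ≡ 200 (mod 1081).
Since 200 ≠ 1, base 4 is a Fermat witness: 1081 is composite.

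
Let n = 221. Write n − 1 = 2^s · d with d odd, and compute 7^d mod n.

97

221 − 1 = 220 = 2^2 · 55, so d = 55.
7^1 ≡ 7 (mod 221)
7^2 ≡ 7^2 = 49 ≡ 49 (mod 221)
7^4 ≡ 49^2 = 2401 ≡ 191 (mod 221)
7^8 ≡ 191^2 = 36481 ≡ 16 (mod 221)
7^16 ≡ 16^2 = 256 ≡ 35 (mod 221)
7^32 ≡ 35^2 = 1225 ≡ 120 (mod 221)
55 = 32 + 16 + 4 + 2 + 1 in binary powers of 2.
So 7^55 ≡ 120 · 35 · 191 · 49 · 7 ≡ 97 (mod 221).
Squaring chain: 97 → 127; never reaches −1, so base 7 is a Miller–Rabin witness that 221 is composite.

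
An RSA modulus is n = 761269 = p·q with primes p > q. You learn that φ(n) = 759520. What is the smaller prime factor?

809

φ(n) = (p−1)(q−1) = n − (p+q) + 1, so p + q = 761269 − 759520 + 1 = 1750.
p and q are the roots of t² − 1750t + 761269 = 0.
Discriminant: 1750² − 4·761269 = 3062500 − 3045076 = 17424; √17424 = 132.
q = (1750 − 132)/2 = 809, p = (1750 + 132)/2 = 941.
Check: 809 · 941 = 761269.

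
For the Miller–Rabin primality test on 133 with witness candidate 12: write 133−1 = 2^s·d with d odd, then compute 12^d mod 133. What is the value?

132

133 − 1 = 132 = 2^2 · 33, so d = 33.
12^1 ≡ 12 (mod 133)
12^2 ≡ 12^2 = 144 ≡ 11 (mod 133)
12^4 ≡ 11^2 = 121 ≡ 121 (mod 133)
12^8 ≡ 121^2 = 14641 ≡ 11 (mod 133)
12^16 ≡ 11^2 = 121 ≡ 121 (mod 133)
12^32 ≡ 121^2 = 14641 ≡ 11 (mod 133)
33 = 32 + 1 in binary powers of 2.
So 12^33 ≡ 11 · 12 ≡ 132 (mod 133).
Since 12^d ≡ 132 (mod 133), base 12 does not prove 133 composite.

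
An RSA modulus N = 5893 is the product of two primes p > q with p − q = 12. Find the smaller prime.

71

Since p = q + 12, we have 5893 = q(q + 12), so q² + 12q − 5893 = 0.
Discriminant: 12² + 4·5893 = 144 + 23572 = 23716; √23716 = 154.
q = (−12 + 154)/2 = 71, and p = q + 12 = 83.
Check: 71 · 83 = 5893.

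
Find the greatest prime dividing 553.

553 = 7 · 79
79 is prime.
So 553 = 7 · 79; the largest prime factor is 79.

79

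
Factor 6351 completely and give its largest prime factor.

73

6351 = 3 · 2117
2117 = 29 · 73
73 is prime.
So 6351 = 3 · 29 · 73; the largest prime factor is 73.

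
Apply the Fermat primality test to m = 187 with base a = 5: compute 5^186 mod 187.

60

5^1 ≡ 5 (mod 187)
5^2 ≡ 5^2 = 25 ≡ 25 (mod 187)
5^4 ≡ 25^2 = 625 ≡ 64 (mod 187)
5^8 ≡ 64^2 = 4096 ≡ 169 (mod 187)
5^16 ≡ 169^2 = 28561 ≡ 137 (mod 187)
5^32 ≡ 137^2 = 18769 ≡ 69 (mod 187)
5^64 ≡ 69^2 = 4761 ≡ 86 (mod 187)
5^128 ≡ 86^2 = 7396 ≡ 103 (mod 187)
186 = 128 + 32 + 16 + 8 + 2 in binary powers of 2.
So 5^186 ≡ 103 · 69 · 137 · 169 · 25 ≡ 60 (mod 187).
Since 60 ≠ 1, base 5 is a Fermat witness: 187 is composite.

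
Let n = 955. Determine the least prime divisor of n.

955 is odd.
Digit sum 19, not divisible by 3.
Ends in 5: divisible by 5.

5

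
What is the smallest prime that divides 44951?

79

44951 is odd.
Digit sum 23, not divisible by 3.
Ends in 1: not divisible by 5.
7: 44951 = 7·6421 + 4
11: 44951 = 11·4086 + 5
13: 44951 = 13·3457 + 10
17: 44951 = 17·2644 + 3
19: 44951 = 19·2365 + 16
23: 44951 = 23·1954 + 9
29: 44951 = 29·1550 + 1
31: 44951 = 31·1450 + 1
37: 44951 = 37·1214 + 33
41: 44951 = 41·1096 + 15
43: 44951 = 43·1045 + 16
47: 44951 = 47·956 + 19
53: 44951 = 53·848 + 7
59: 44951 = 59·761 + 52
61: 44951 = 61·736 + 55
67: 44951 = 67·670 + 61
71: 44951 = 71·633 + 8
73: 44951 = 73·615 + 56
79: 44951 = 79·569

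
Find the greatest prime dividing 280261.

280261 = 47 · 5963
5963 = 67 · 89
89 is prime.
So 280261 = 47 · 67 · 89; the largest prime factor is 89.

89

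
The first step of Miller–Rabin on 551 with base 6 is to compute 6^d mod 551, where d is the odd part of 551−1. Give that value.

551 − 1 = 550 = 2^1 · 275, so d = 275.
6^1 ≡ 6 (mod 551)
6^2 ≡ 6^2 = 36 ≡ 36 (mod 551)
6^4 ≡ 36^2 = 1296 ≡ 194 (mod 551)
6^8 ≡ 194^2 = 37636 ≡ 168 (mod 551)
6^16 ≡ 168^2 = 28224 ≡ 123 (mod 551)
6^32 ≡ 123^2 = 15129 ≡ 252 (mod 551)
6^64 ≡ 252^2 = 63504 ≡ 139 (mod 551)
6^128 ≡ 139^2 = 19321 ≡ 36 (mod 551)
6^256 ≡ 36^2 = 1296 ≡ 194 (mod 551)
275 = 256 + 16 + 2 + 1 in binary powers of 2.
So 6^275 ≡ 194 · 123 · 36 · 6 ≡ 138 (mod 551).
Squaring chain: 138; never reaches −1, so base 6 is a Miller–Rabin witness that 551 is composite.

138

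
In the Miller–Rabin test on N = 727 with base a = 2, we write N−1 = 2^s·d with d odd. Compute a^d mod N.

727 − 1 = 726 = 2^1 · 363, so d = 363.
2^1 ≡ 2 (mod 727)
2^2 ≡ 2^2 = 4 ≡ 4 (mod 727)
2^4 ≡ 4^2 = 16 ≡ 16 (mod 727)
2^8 ≡ 16^2 = 256 ≡ 256 (mod 727)
2^16 ≡ 256^2 = 65536 ≡ 106 (mod 727)
2^32 ≡ 106^2 = 11236 ≡ 331 (mod 727)
2^64 ≡ 331^2 = 109561 ≡ 511 (mod 727)
2^128 ≡ 511^2 = 261121 ≡ 128 (mod 727)
2^256 ≡ 128^2 = 16384 ≡ 390 (mod 727)
363 = 256 + 64 + 32 + 8 + 2 + 1 in binary powers of 2.
So 2^363 ≡ 390 · 511 · 331 · 256 · 4 · 2 ≡ 1 (mod 727).
Since 2^d ≡ 1 (mod 727), base 2 does not prove 727 composite.

1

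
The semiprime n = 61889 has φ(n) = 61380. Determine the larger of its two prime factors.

311

φ(n) = (p−1)(q−1) = n − (p+q) + 1, so p + q = 61889 − 61380 + 1 = 510.
p and q are the roots of t² − 510t + 61889 = 0.
Discriminant: 510² − 4·61889 = 260100 − 247556 = 12544; √12544 = 112.
q = (510 − 112)/2 = 199, p = (510 + 112)/2 = 311.
Check: 199 · 311 = 61889.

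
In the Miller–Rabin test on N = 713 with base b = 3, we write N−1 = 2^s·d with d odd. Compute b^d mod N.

713 − 1 = 712 = 2^3 · 89, so d = 89.
3^1 ≡ 3 (mod 713)
3^2 ≡ 3^2 = 9 ≡ 9 (mod 713)
3^4 ≡ 9^2 = 81 ≡ 81 (mod 713)
3^8 ≡ 81^2 = 6561 ≡ 144 (mod 713)
3^16 ≡ 144^2 = 20736 ≡ 59 (mod 713)
3^32 ≡ 59^2 = 3481 ≡ 629 (mod 713)
3^64 ≡ 629^2 = 395641 ≡ 639 (mod 713)
89 = 64 + 16 + 8 + 1 in binary powers of 2.
So 3^89 ≡ 639 · 59 · 144 · 3 ≡ 486 (mod 713).
Squaring chain: 486 → 193 → 173; never reaches −1, so base 3 is a Miller–Rabin witness that 713 is composite.

486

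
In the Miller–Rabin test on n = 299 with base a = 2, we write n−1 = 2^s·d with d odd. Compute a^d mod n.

110

299 − 1 = 298 = 2^1 · 149, so d = 149.
2^1 ≡ 2 (mod 299)
2^2 ≡ 2^2 = 4 ≡ 4 (mod 299)
2^4 ≡ 4^2 = 16 ≡ 16 (mod 299)
2^8 ≡ 16^2 = 256 ≡ 256 (mod 299)
2^16 ≡ 256^2 = 65536 ≡ 55 (mod 299)
2^32 ≡ 55^2 = 3025 ≡ 35 (mod 299)
2^64 ≡ 35^2 = 1225 ≡ 29 (mod 299)
2^128 ≡ 29^2 = 841 ≡ 243 (mod 299)
149 = 128 + 16 + 4 + 1 in binary powers of 2.
So 2^149 ≡ 243 · 55 · 16 · 2 ≡ 110 (mod 299).
Squaring chain: 110; never reaches −1, so base 2 is a Miller–Rabin witness that 299 is composite.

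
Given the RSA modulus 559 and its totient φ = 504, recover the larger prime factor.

φ(n) = (p−1)(q−1) = n − (p+q) + 1, so p + q = 559 − 504 + 1 = 56.
p and q are the roots of t² − 56t + 559 = 0.
Discriminant: 56² − 4·559 = 3136 − 2236 = 900; √900 = 30.
q = (56 − 30)/2 = 13, p = (56 + 30)/2 = 43.
Check: 13 · 43 = 559.

43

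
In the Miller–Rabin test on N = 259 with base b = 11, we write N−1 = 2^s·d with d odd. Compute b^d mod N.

36

259 − 1 = 258 = 2^1 · 129, so d = 129.
11^1 ≡ 11 (mod 259)
11^2 ≡ 11^2 = 121 ≡ 121 (mod 259)
11^4 ≡ 121^2 = 14641 ≡ 137 (mod 259)
11^8 ≡ 137^2 = 18769 ≡ 121 (mod 259)
11^16 ≡ 121^2 = 14641 ≡ 137 (mod 259)
11^32 ≡ 137^2 = 18769 ≡ 121 (mod 259)
11^64 ≡ 121^2 = 14641 ≡ 137 (mod 259)
11^128 ≡ 137^2 = 18769 ≡ 121 (mod 259)
129 = 128 + 1 in binary powers of 2.
So 11^129 ≡ 121 · 11 ≡ 36 (mod 259).
Squaring chain: 36; never reaches −1, so base 11 is a Miller–Rabin witness that 259 is composite.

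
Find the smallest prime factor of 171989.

17

171989 is odd.
Digit sum 35, not divisible by 3.
Ends in 9: not divisible by 5.
7: 171989 = 7·24569 + 6
11: 171989 = 11·15635 + 4
13: 171989 = 13·13229 + 12
17: 171989 = 17·10117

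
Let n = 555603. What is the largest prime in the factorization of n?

555603 = 3 · 185201
185201 = 43 · 4307
4307 = 59 · 73
73 is prime.
So 555603 = 3 · 43 · 59 · 73; the largest prime factor is 73.

73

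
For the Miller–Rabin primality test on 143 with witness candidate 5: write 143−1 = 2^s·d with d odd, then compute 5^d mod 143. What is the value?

143 − 1 = 142 = 2^1 · 71, so d = 71.
5^1 ≡ 5 (mod 143)
5^2 ≡ 5^2 = 25 ≡ 25 (mod 143)
5^4 ≡ 25^2 = 625 ≡ 53 (mod 143)
5^8 ≡ 53^2 = 2809 ≡ 92 (mod 143)
5^16 ≡ 92^2 = 8464 ≡ 27 (mod 143)
5^32 ≡ 27^2 = 729 ≡ 14 (mod 143)
5^64 ≡ 14^2 = 196 ≡ 53 (mod 143)
71 = 64 + 4 + 2 + 1 in binary powers of 2.
So 5^71 ≡ 53 · 53 · 25 · 5 ≡ 60 (mod 143).
Squaring chain: 60; never reaches −1, so base 5 is a Miller–Rabin witness that 143 is composite.

60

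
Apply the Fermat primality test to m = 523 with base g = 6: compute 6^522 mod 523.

1

6^1 ≡ 6 (mod 523)
6^2 ≡ 6^2 = 36 ≡ 36 (mod 523)
6^4 ≡ 36^2 = 1296 ≡ 250 (mod 523)
6^8 ≡ 250^2 = 62500 ≡ 263 (mod 523)
6^16 ≡ 263^2 = 69169 ≡ 133 (mod 523)
6^32 ≡ 133^2 = 17689 ≡ 430 (mod 523)
6^64 ≡ 430^2 = 184900 ≡ 281 (mod 523)
6^128 ≡ 281^2 = 78961 ≡ 511 (mod 523)
6^256 ≡ 511^2 = 261121 ≡ 144 (mod 523)
6^512 ≡ 144^2 = 20736 ≡ 339 (mod 523)
522 = 512 + 8 + 2 in binary powers of 2.
So 6^522 ≡ 339 · 263 · 36 ≡ 1 (mod 523).
Since the result is 1, base 6 gives no evidence that 523 is composite.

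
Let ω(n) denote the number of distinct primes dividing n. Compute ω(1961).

2

1961 = 37 · 53
1961 = 37 · 53, which has 2 distinct prime factors.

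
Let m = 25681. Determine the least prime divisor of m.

61

25681 is odd.
Digit sum 22, not divisible by 3.
Ends in 1: not divisible by 5.
7: 25681 = 7·3668 + 5
11: 25681 = 11·2334 + 7
13: 25681 = 13·1975 + 6
17: 25681 = 17·1510 + 11
19: 25681 = 19·1351 + 12
23: 25681 = 23·1116 + 13
29: 25681 = 29·885 + 16
31: 25681 = 31·828 + 13
37: 25681 = 37·694 + 3
41: 25681 = 41·626 + 15
43: 25681 = 43·597 + 10
47: 25681 = 47·546 + 19
53: 25681 = 53·484 + 29
59: 25681 = 59·435 + 16
61: 25681 = 61·421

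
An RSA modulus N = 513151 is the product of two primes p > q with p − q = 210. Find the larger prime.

829

Since p = q + 210, we have 513151 = q(q + 210), so q² + 210q − 513151 = 0.
Discriminant: 210² + 4·513151 = 44100 + 2052604 = 2096704; √2096704 = 1448.
q = (−210 + 1448)/2 = 619, and p = q + 210 = 829.
Check: 619 · 829 = 513151.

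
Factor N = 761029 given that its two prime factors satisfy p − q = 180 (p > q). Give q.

Since p = q + 180, we have 761029 = q(q + 180), so q² + 180q − 761029 = 0.
Discriminant: 180² + 4·761029 = 32400 + 3044116 = 3076516; √3076516 = 1754.
q = (−180 + 1754)/2 = 787, and p = q + 180 = 967.
Check: 787 · 967 = 761029.

787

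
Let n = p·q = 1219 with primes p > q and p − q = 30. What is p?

Since p = q + 30, we have 1219 = q(q + 30), so q² + 30q − 1219 = 0.
Discriminant: 30² + 4·1219 = 900 + 4876 = 5776; √5776 = 76.
q = (−30 + 76)/2 = 23, and p = q + 30 = 53.
Check: 23 · 53 = 1219.

53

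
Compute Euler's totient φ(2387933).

2330640

Factor: 2387933 = 79 · 167 · 181.
φ(2387933) = (79−1) · (167−1) · (181−1) = 78 · 166 · 180 = 2330640.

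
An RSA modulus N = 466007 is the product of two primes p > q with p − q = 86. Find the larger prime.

Since p = q + 86, we have 466007 = q(q + 86), so q² + 86q − 466007 = 0.
Discriminant: 86² + 4·466007 = 7396 + 1864028 = 1871424; √1871424 = 1368.
q = (−86 + 1368)/2 = 641, and p = q + 86 = 727.
Check: 641 · 727 = 466007.

727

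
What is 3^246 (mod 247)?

144

3^1 ≡ 3 (mod 247)
3^2 ≡ 3^2 = 9 ≡ 9 (mod 247)
3^4 ≡ 9^2 = 81 ≡ 81 (mod 247)
3^8 ≡ 81^2 = 6561 ≡ 139 (mod 247)
3^16 ≡ 139^2 = 19321 ≡ 55 (mod 247)
3^32 ≡ 55^2 = 3025 ≡ 61 (mod 247)
3^64 ≡ 61^2 = 3721 ≡ 16 (mod 247)
3^128 ≡ 16^2 = 256 ≡ 9 (mod 247)
246 = 128 + 64 + 32 + 16 + 4 + 2 in binary powers of 2.
So 3^246 ≡ 9 · 16 · 61 · 55 · 81 · 9 ≡ 144 (mod 247).
Since 144 ≠ 1, base 3 is a Fermat witness: 247 is composite.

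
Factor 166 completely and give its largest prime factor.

83

166 = 2 · 83
83 is prime.
So 166 = 2 · 83; the largest prime factor is 83.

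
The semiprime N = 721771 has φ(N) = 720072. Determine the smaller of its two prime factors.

823

φ(n) = (p−1)(q−1) = n − (p+q) + 1, so p + q = 721771 − 720072 + 1 = 1700.
p and q are the roots of t² − 1700t + 721771 = 0.
Discriminant: 1700² − 4·721771 = 2890000 − 2887084 = 2916; √2916 = 54.
q = (1700 − 54)/2 = 823, p = (1700 + 54)/2 = 877.
Check: 823 · 877 = 721771.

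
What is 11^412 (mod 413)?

11^1 ≡ 11 (mod 413)
11^2 ≡ 11^2 = 121 ≡ 121 (mod 413)
11^4 ≡ 121^2 = 14641 ≡ 186 (mod 413)
11^8 ≡ 186^2 = 34596 ≡ 317 (mod 413)
11^16 ≡ 317^2 = 100489 ≡ 130 (mod 413)
11^32 ≡ 130^2 = 16900 ≡ 380 (mod 413)
11^64 ≡ 380^2 = 144400 ≡ 263 (mod 413)
11^128 ≡ 263^2 = 69169 ≡ 198 (mod 413)
11^256 ≡ 198^2 = 39204 ≡ 382 (mod 413)
412 = 256 + 128 + 16 + 8 + 4 in binary powers of 2.
So 11^412 ≡ 382 · 198 · 130 · 317 · 186 ≡ 263 (mod 413).
Since 263 ≠ 1, base 11 is a Fermat witness: 413 is composite.

263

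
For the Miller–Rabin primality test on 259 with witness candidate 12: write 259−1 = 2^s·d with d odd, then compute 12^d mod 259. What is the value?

174

259 − 1 = 258 = 2^1 · 129, so d = 129.
12^1 ≡ 12 (mod 259)
12^2 ≡ 12^2 = 144 ≡ 144 (mod 259)
12^4 ≡ 144^2 = 20736 ≡ 16 (mod 259)
12^8 ≡ 16^2 = 256 ≡ 256 (mod 259)
12^16 ≡ 256^2 = 65536 ≡ 9 (mod 259)
12^32 ≡ 9^2 = 81 ≡ 81 (mod 259)
12^64 ≡ 81^2 = 6561 ≡ 86 (mod 259)
12^128 ≡ 86^2 = 7396 ≡ 144 (mod 259)
129 = 128 + 1 in binary powers of 2.
So 12^129 ≡ 144 · 12 ≡ 174 (mod 259).
Squaring chain: 174; never reaches −1, so base 12 is a Miller–Rabin witness that 259 is composite.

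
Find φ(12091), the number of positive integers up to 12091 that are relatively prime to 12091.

11872

Factor: 12091 = 107 · 113.
φ(12091) = (107−1) · (113−1) = 106 · 112 = 11872.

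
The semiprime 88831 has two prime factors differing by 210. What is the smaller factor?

Since p = q + 210, we have 88831 = q(q + 210), so q² + 210q − 88831 = 0.
Discriminant: 210² + 4·88831 = 44100 + 355324 = 399424; √399424 = 632.
q = (−210 + 632)/2 = 211, and p = q + 210 = 421.
Check: 211 · 421 = 88831.

211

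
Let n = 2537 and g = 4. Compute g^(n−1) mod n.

4^1 ≡ 4 (mod 2537)
4^2 ≡ 4^2 = 16 ≡ 16 (mod 2537)
4^4 ≡ 16^2 = 256 ≡ 256 (mod 2537)
4^8 ≡ 256^2 = 65536 ≡ 2111 (mod 2537)
4^16 ≡ 2111^2 = 4456321 ≡ 1349 (mod 2537)
4^32 ≡ 1349^2 = 1819801 ≡ 772 (mod 2537)
4^64 ≡ 772^2 = 595984 ≡ 2326 (mod 2537)
4^128 ≡ 2326^2 = 5410276 ≡ 1392 (mod 2537)
4^256 ≡ 1392^2 = 1937664 ≡ 1933 (mod 2537)
4^512 ≡ 1933^2 = 3736489 ≡ 2025 (mod 2537)
4^1024 ≡ 2025^2 = 4100625 ≡ 833 (mod 2537)
4^2048 ≡ 833^2 = 693889 ≡ 1288 (mod 2537)
2536 = 2048 + 256 + 128 + 64 + 32 + 8 in binary powers of 2.
So 4^2536 ≡ 1288 · 1933 · 1392 · 2326 · 772 · 2111 ≡ 317 (mod 2537).
Since 317 ≠ 1, base 4 is a Fermat witness: 2537 is composite.

317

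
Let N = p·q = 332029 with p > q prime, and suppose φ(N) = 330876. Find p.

607

φ(n) = (p−1)(q−1) = n − (p+q) + 1, so p + q = 332029 − 330876 + 1 = 1154.
p and q are the roots of t² − 1154t + 332029 = 0.
Discriminant: 1154² − 4·332029 = 1331716 − 1328116 = 3600; √3600 = 60.
q = (1154 − 60)/2 = 547, p = (1154 + 60)/2 = 607.
Check: 547 · 607 = 332029.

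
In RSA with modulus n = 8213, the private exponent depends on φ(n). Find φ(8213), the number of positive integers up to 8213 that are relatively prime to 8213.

Factor: 8213 = 43 · 191.
φ(8213) = (43−1) · (191−1) = 42 · 190 = 7980.

7980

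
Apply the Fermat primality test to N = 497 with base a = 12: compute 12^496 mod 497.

79

12^1 ≡ 12 (mod 497)
12^2 ≡ 12^2 = 144 ≡ 144 (mod 497)
12^4 ≡ 144^2 = 20736 ≡ 359 (mod 497)
12^8 ≡ 359^2 = 128881 ≡ 158 (mod 497)
12^16 ≡ 158^2 = 24964 ≡ 114 (mod 497)
12^32 ≡ 114^2 = 12996 ≡ 74 (mod 497)
12^64 ≡ 74^2 = 5476 ≡ 9 (mod 497)
12^128 ≡ 9^2 = 81 ≡ 81 (mod 497)
12^256 ≡ 81^2 = 6561 ≡ 100 (mod 497)
496 = 256 + 128 + 64 + 32 + 16 in binary powers of 2.
So 12^496 ≡ 100 · 81 · 9 · 74 · 114 ≡ 79 (mod 497).
Since 79 ≠ 1, base 12 is a Fermat witness: 497 is composite.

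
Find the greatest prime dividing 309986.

309986 = 2 · 154993
154993 = 37 · 4189
4189 = 59 · 71
71 is prime.
So 309986 = 2 · 37 · 59 · 71; the largest prime factor is 71.

71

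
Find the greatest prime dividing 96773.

96773 = 29 · 3337
3337 = 47 · 71
71 is prime.
So 96773 = 29 · 47 · 71; the largest prime factor is 71.

71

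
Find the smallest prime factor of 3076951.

43

3076951 is odd.
Digit sum 31, not divisible by 3.
Ends in 1: not divisible by 5.
7: 3076951 = 7·439564 + 3
11: 3076951 = 11·279722 + 9
13: 3076951 = 13·236688 + 7
17: 3076951 = 17·180997 + 2
19: 3076951 = 19·161944 + 15
23: 3076951 = 23·133780 + 11
29: 3076951 = 29·106101 + 22
31: 3076951 = 31·99256 + 15
37: 3076951 = 37·83160 + 31
41: 3076951 = 41·75047 + 24
43: 3076951 = 43·71557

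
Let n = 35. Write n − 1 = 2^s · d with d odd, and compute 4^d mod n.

9

35 − 1 = 34 = 2^1 · 17, so d = 17.
4^1 ≡ 4 (mod 35)
4^2 ≡ 4^2 = 16 ≡ 16 (mod 35)
4^4 ≡ 16^2 = 256 ≡ 11 (mod 35)
4^8 ≡ 11^2 = 121 ≡ 16 (mod 35)
4^16 ≡ 16^2 = 256 ≡ 11 (mod 35)
17 = 16 + 1 in binary powers of 2.
So 4^17 ≡ 11 · 4 ≡ 9 (mod 35).
Squaring chain: 9; never reaches −1, so base 4 is a Miller–Rabin witness that 35 is composite.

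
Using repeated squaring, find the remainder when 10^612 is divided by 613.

10^1 ≡ 10 (mod 613)
10^2 ≡ 10^2 = 100 ≡ 100 (mod 613)
10^4 ≡ 100^2 = 10000 ≡ 192 (mod 613)
10^8 ≡ 192^2 = 36864 ≡ 84 (mod 613)
10^16 ≡ 84^2 = 7056 ≡ 313 (mod 613)
10^32 ≡ 313^2 = 97969 ≡ 502 (mod 613)
10^64 ≡ 502^2 = 252004 ≡ 61 (mod 613)
10^128 ≡ 61^2 = 3721 ≡ 43 (mod 613)
10^256 ≡ 43^2 = 1849 ≡ 10 (mod 613)
10^512 ≡ 10^2 = 100 ≡ 100 (mod 613)
612 = 512 + 64 + 32 + 4 in binary powers of 2.
So 10^612 ≡ 100 · 61 · 502 · 192 ≡ 1 (mod 613).
Since the result is 1, base 10 gives no evidence that 613 is composite.

1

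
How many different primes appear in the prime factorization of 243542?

5

243542 = 2 · 121771
121771 = 13 · 9367
9367 = 17 · 551
551 = 19 · 29
243542 = 2 · 13 · 17 · 19 · 29, which has 5 distinct prime factors.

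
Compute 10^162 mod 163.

1

10^1 ≡ 10 (mod 163)
10^2 ≡ 10^2 = 100 ≡ 100 (mod 163)
10^4 ≡ 100^2 = 10000 ≡ 57 (mod 163)
10^8 ≡ 57^2 = 3249 ≡ 152 (mod 163)
10^16 ≡ 152^2 = 23104 ≡ 121 (mod 163)
10^32 ≡ 121^2 = 14641 ≡ 134 (mod 163)
10^64 ≡ 134^2 = 17956 ≡ 26 (mod 163)
10^128 ≡ 26^2 = 676 ≡ 24 (mod 163)
162 = 128 + 32 + 2 in binary powers of 2.
So 10^162 ≡ 24 · 134 · 100 ≡ 1 (mod 163).
Since the result is 1, base 10 gives no evidence that 163 is composite.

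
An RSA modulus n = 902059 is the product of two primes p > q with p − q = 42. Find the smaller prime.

929

Since p = q + 42, we have 902059 = q(q + 42), so q² + 42q − 902059 = 0.
Discriminant: 42² + 4·902059 = 1764 + 3608236 = 3610000; √3610000 = 1900.
q = (−42 + 1900)/2 = 929, and p = q + 42 = 971.
Check: 929 · 971 = 902059.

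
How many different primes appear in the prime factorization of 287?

287 = 7 · 41
287 = 7 · 41, which has 2 distinct prime factors.

2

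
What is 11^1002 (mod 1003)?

661

11^1 ≡ 11 (mod 1003)
11^2 ≡ 11^2 = 121 ≡ 121 (mod 1003)
11^4 ≡ 121^2 = 14641 ≡ 599 (mod 1003)
11^8 ≡ 599^2 = 358801 ≡ 730 (mod 1003)
11^16 ≡ 730^2 = 532900 ≡ 307 (mod 1003)
11^32 ≡ 307^2 = 94249 ≡ 970 (mod 1003)
11^64 ≡ 970^2 = 940900 ≡ 86 (mod 1003)
11^128 ≡ 86^2 = 7396 ≡ 375 (mod 1003)
11^256 ≡ 375^2 = 140625 ≡ 205 (mod 1003)
11^512 ≡ 205^2 = 42025 ≡ 902 (mod 1003)
1002 = 512 + 256 + 128 + 64 + 32 + 8 + 2 in binary powers of 2.
So 11^1002 ≡ 902 · 205 · 375 · 86 · 970 · 730 · 121 ≡ 661 (mod 1003).
Since 661 ≠ 1, base 11 is a Fermat witness: 1003 is composite.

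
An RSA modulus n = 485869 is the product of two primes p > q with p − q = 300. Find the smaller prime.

563

Since p = q + 300, we have 485869 = q(q + 300), so q² + 300q − 485869 = 0.
Discriminant: 300² + 4·485869 = 90000 + 1943476 = 2033476; √2033476 = 1426.
q = (−300 + 1426)/2 = 563, and p = q + 300 = 863.
Check: 563 · 863 = 485869.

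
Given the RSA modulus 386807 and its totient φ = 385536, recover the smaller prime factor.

503

φ(n) = (p−1)(q−1) = n − (p+q) + 1, so p + q = 386807 − 385536 + 1 = 1272.
p and q are the roots of t² − 1272t + 386807 = 0.
Discriminant: 1272² − 4·386807 = 1617984 − 1547228 = 70756; √70756 = 266.
q = (1272 − 266)/2 = 503, p = (1272 + 266)/2 = 769.
Check: 503 · 769 = 386807.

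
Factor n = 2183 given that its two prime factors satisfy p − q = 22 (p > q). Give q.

Since p = q + 22, we have 2183 = q(q + 22), so q² + 22q − 2183 = 0.
Discriminant: 22² + 4·2183 = 484 + 8732 = 9216; √9216 = 96.
q = (−22 + 96)/2 = 37, and p = q + 22 = 59.
Check: 37 · 59 = 2183.

37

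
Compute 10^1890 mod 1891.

1768

10^1 ≡ 10 (mod 1891)
10^2 ≡ 10^2 = 100 ≡ 100 (mod 1891)
10^4 ≡ 100^2 = 10000 ≡ 545 (mod 1891)
10^8 ≡ 545^2 = 297025 ≡ 138 (mod 1891)
10^16 ≡ 138^2 = 19044 ≡ 134 (mod 1891)
10^32 ≡ 134^2 = 17956 ≡ 937 (mod 1891)
10^64 ≡ 937^2 = 877969 ≡ 545 (mod 1891)
10^128 ≡ 545^2 = 297025 ≡ 138 (mod 1891)
10^256 ≡ 138^2 = 19044 ≡ 134 (mod 1891)
10^512 ≡ 134^2 = 17956 ≡ 937 (mod 1891)
10^1024 ≡ 937^2 = 877969 ≡ 545 (mod 1891)
1890 = 1024 + 512 + 256 + 64 + 32 + 2 in binary powers of 2.
So 10^1890 ≡ 545 · 937 · 134 · 545 · 937 · 100 ≡ 1768 (mod 1891).
Since 1768 ≠ 1, base 10 is a Fermat witness: 1891 is composite.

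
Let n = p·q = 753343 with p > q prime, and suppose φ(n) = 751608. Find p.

877

φ(n) = (p−1)(q−1) = n − (p+q) + 1, so p + q = 753343 − 751608 + 1 = 1736.
p and q are the roots of t² − 1736t + 753343 = 0.
Discriminant: 1736² − 4·753343 = 3013696 − 3013372 = 324; √324 = 18.
q = (1736 − 18)/2 = 859, p = (1736 + 18)/2 = 877.
Check: 859 · 877 = 753343.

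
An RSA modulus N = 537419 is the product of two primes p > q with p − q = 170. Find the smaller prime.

Since p = q + 170, we have 537419 = q(q + 170), so q² + 170q − 537419 = 0.
Discriminant: 170² + 4·537419 = 28900 + 2149676 = 2178576; √2178576 = 1476.
q = (−170 + 1476)/2 = 653, and p = q + 170 = 823.
Check: 653 · 823 = 537419.

653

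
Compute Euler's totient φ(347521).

Factor: 347521 = 53 · 79 · 83.
φ(347521) = (53−1) · (79−1) · (83−1) = 52 · 78 · 82 = 332592.

332592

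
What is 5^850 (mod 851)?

5^1 ≡ 5 (mod 851)
5^2 ≡ 5^2 = 25 ≡ 25 (mod 851)
5^4 ≡ 25^2 = 625 ≡ 625 (mod 851)
5^8 ≡ 625^2 = 390625 ≡ 16 (mod 851)
5^16 ≡ 16^2 = 256 ≡ 256 (mod 851)
5^32 ≡ 256^2 = 65536 ≡ 9 (mod 851)
5^64 ≡ 9^2 = 81 ≡ 81 (mod 851)
5^128 ≡ 81^2 = 6561 ≡ 604 (mod 851)
5^256 ≡ 604^2 = 364816 ≡ 588 (mod 851)
5^512 ≡ 588^2 = 345744 ≡ 238 (mod 851)
850 = 512 + 256 + 64 + 16 + 2 in binary powers of 2.
So 5^850 ≡ 238 · 588 · 81 · 256 · 25 ≡ 818 (mod 851).
Since 818 ≠ 1, base 5 is a Fermat witness: 851 is composite.

818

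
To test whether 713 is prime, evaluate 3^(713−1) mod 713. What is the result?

696

3^1 ≡ 3 (mod 713)
3^2 ≡ 3^2 = 9 ≡ 9 (mod 713)
3^4 ≡ 9^2 = 81 ≡ 81 (mod 713)
3^8 ≡ 81^2 = 6561 ≡ 144 (mod 713)
3^16 ≡ 144^2 = 20736 ≡ 59 (mod 713)
3^32 ≡ 59^2 = 3481 ≡ 629 (mod 713)
3^64 ≡ 629^2 = 395641 ≡ 639 (mod 713)
3^128 ≡ 639^2 = 408321 ≡ 485 (mod 713)
3^256 ≡ 485^2 = 235225 ≡ 648 (mod 713)
3^512 ≡ 648^2 = 419904 ≡ 660 (mod 713)
712 = 512 + 128 + 64 + 8 in binary powers of 2.
So 3^712 ≡ 660 · 485 · 639 · 144 ≡ 696 (mod 713).
Since 696 ≠ 1, base 3 is a Fermat witness: 713 is composite.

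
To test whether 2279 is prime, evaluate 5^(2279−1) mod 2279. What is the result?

411

5^1 ≡ 5 (mod 2279)
5^2 ≡ 5^2 = 25 ≡ 25 (mod 2279)
5^4 ≡ 25^2 = 625 ≡ 625 (mod 2279)
5^8 ≡ 625^2 = 390625 ≡ 916 (mod 2279)
5^16 ≡ 916^2 = 839056 ≡ 384 (mod 2279)
5^32 ≡ 384^2 = 147456 ≡ 1600 (mod 2279)
5^64 ≡ 1600^2 = 2560000 ≡ 683 (mod 2279)
5^128 ≡ 683^2 = 466489 ≡ 1573 (mod 2279)
5^256 ≡ 1573^2 = 2474329 ≡ 1614 (mod 2279)
5^512 ≡ 1614^2 = 2604996 ≡ 99 (mod 2279)
5^1024 ≡ 99^2 = 9801 ≡ 685 (mod 2279)
5^2048 ≡ 685^2 = 469225 ≡ 2030 (mod 2279)
2278 = 2048 + 128 + 64 + 32 + 4 + 2 in binary powers of 2.
So 5^2278 ≡ 2030 · 1573 · 683 · 1600 · 625 · 25 ≡ 411 (mod 2279).
Since 411 ≠ 1, base 5 is a Fermat witness: 2279 is composite.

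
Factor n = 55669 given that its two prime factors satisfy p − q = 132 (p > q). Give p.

Since p = q + 132, we have 55669 = q(q + 132), so q² + 132q − 55669 = 0.
Discriminant: 132² + 4·55669 = 17424 + 222676 = 240100; √240100 = 490.
q = (−132 + 490)/2 = 179, and p = q + 132 = 311.
Check: 179 · 311 = 55669.

311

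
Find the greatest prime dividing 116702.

116702 = 2 · 58351
58351 = 23 · 2537
2537 = 43 · 59
59 is prime.
So 116702 = 2 · 23 · 43 · 59; the largest prime factor is 59.

59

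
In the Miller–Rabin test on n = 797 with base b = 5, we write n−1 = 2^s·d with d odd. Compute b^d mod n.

582

797 − 1 = 796 = 2^2 · 199, so d = 199.
5^1 ≡ 5 (mod 797)
5^2 ≡ 5^2 = 25 ≡ 25 (mod 797)
5^4 ≡ 25^2 = 625 ≡ 625 (mod 797)
5^8 ≡ 625^2 = 390625 ≡ 95 (mod 797)
5^16 ≡ 95^2 = 9025 ≡ 258 (mod 797)
5^32 ≡ 258^2 = 66564 ≡ 413 (mod 797)
5^64 ≡ 413^2 = 170569 ≡ 11 (mod 797)
5^128 ≡ 11^2 = 121 ≡ 121 (mod 797)
199 = 128 + 64 + 4 + 2 + 1 in binary powers of 2.
So 5^199 ≡ 121 · 11 · 625 · 25 · 5 ≡ 582 (mod 797).
Squaring chain: 582 → 796; reaches −1, so base 5 does not prove 797 composite.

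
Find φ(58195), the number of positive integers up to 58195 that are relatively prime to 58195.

45696

Factor: 58195 = 5 · 103 · 113.
φ(58195) = (5−1) · (103−1) · (113−1) = 4 · 102 · 112 = 45696.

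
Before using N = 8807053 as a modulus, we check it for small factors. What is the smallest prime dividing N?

71

8807053 is odd.
Digit sum 31, not divisible by 3.
Ends in 3: not divisible by 5.
7: 8807053 = 7·1258150 + 3
11: 8807053 = 11·800641 + 2
13: 8807053 = 13·677465 + 8
17: 8807053 = 17·518061 + 16
19: 8807053 = 19·463529 + 2
23: 8807053 = 23·382915 + 8
29: 8807053 = 29·303691 + 14
31: 8807053 = 31·284098 + 15
37: 8807053 = 37·238028 + 17
41: 8807053 = 41·214806 + 7
43: 8807053 = 43·204815 + 8
47: 8807053 = 47·187384 + 5
53: 8807053 = 53·166170 + 43
59: 8807053 = 59·149272 + 5
61: 8807053 = 61·144377 + 56
67: 8807053 = 67·131448 + 37
71: 8807053 = 71·124043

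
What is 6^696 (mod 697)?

305

6^1 ≡ 6 (mod 697)
6^2 ≡ 6^2 = 36 ≡ 36 (mod 697)
6^4 ≡ 36^2 = 1296 ≡ 599 (mod 697)
6^8 ≡ 599^2 = 358801 ≡ 543 (mod 697)
6^16 ≡ 543^2 = 294849 ≡ 18 (mod 697)
6^32 ≡ 18^2 = 324 ≡ 324 (mod 697)
6^64 ≡ 324^2 = 104976 ≡ 426 (mod 697)
6^128 ≡ 426^2 = 181476 ≡ 256 (mod 697)
6^256 ≡ 256^2 = 65536 ≡ 18 (mod 697)
6^512 ≡ 18^2 = 324 ≡ 324 (mod 697)
696 = 512 + 128 + 32 + 16 + 8 in binary powers of 2.
So 6^696 ≡ 324 · 256 · 324 · 18 · 543 ≡ 305 (mod 697).
Since 305 ≠ 1, base 6 is a Fermat witness: 697 is composite.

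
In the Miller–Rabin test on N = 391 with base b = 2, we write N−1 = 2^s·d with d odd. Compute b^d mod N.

348

391 − 1 = 390 = 2^1 · 195, so d = 195.
2^1 ≡ 2 (mod 391)
2^2 ≡ 2^2 = 4 ≡ 4 (mod 391)
2^4 ≡ 4^2 = 16 ≡ 16 (mod 391)
2^8 ≡ 16^2 = 256 ≡ 256 (mod 391)
2^16 ≡ 256^2 = 65536 ≡ 239 (mod 391)
2^32 ≡ 239^2 = 57121 ≡ 35 (mod 391)
2^64 ≡ 35^2 = 1225 ≡ 52 (mod 391)
2^128 ≡ 52^2 = 2704 ≡ 358 (mod 391)
195 = 128 + 64 + 2 + 1 in binary powers of 2.
So 2^195 ≡ 358 · 52 · 4 · 2 ≡ 348 (mod 391).
Squaring chain: 348; never reaches −1, so base 2 is a Miller–Rabin witness that 391 is composite.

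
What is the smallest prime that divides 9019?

29

9019 is odd.
Digit sum 19, not divisible by 3.
Ends in 9: not divisible by 5.
7: 9019 = 7·1288 + 3
11: 9019 = 11·819 + 10
13: 9019 = 13·693 + 10
17: 9019 = 17·530 + 9
19: 9019 = 19·474 + 13
23: 9019 = 23·392 + 3
29: 9019 = 29·311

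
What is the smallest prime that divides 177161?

29

177161 is odd.
Digit sum 23, not divisible by 3.
Ends in 1: not divisible by 5.
7: 177161 = 7·25308 + 5
11: 177161 = 11·16105 + 6
13: 177161 = 13·13627 + 10
17: 177161 = 17·10421 + 4
19: 177161 = 19·9324 + 5
23: 177161 = 23·7702 + 15
29: 177161 = 29·6109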